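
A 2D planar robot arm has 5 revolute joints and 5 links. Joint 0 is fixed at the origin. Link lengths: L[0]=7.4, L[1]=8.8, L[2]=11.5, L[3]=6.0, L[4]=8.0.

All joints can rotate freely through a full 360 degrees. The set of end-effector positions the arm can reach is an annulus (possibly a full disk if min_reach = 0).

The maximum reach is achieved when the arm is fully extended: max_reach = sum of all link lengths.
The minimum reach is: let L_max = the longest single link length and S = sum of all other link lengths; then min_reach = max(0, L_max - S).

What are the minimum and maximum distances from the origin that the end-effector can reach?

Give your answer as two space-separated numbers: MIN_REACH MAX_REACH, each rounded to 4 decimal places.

Link lengths: [7.4, 8.8, 11.5, 6.0, 8.0]
max_reach = 7.4 + 8.8 + 11.5 + 6 + 8 = 41.7
L_max = max([7.4, 8.8, 11.5, 6.0, 8.0]) = 11.5
S (sum of others) = 41.7 - 11.5 = 30.2
min_reach = max(0, 11.5 - 30.2) = max(0, -18.7) = 0

Answer: 0.0000 41.7000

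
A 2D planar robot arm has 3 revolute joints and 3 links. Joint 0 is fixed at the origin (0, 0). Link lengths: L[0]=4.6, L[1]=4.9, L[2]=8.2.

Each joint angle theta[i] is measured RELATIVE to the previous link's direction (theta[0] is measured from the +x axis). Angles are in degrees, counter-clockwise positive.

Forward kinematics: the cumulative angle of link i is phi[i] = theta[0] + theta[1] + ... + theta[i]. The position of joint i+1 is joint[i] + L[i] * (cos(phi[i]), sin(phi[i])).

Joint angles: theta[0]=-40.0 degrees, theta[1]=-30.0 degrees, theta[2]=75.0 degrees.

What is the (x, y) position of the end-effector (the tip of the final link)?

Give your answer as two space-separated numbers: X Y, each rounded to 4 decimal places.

joint[0] = (0.0000, 0.0000)  (base)
link 0: phi[0] = -40 = -40 deg
  cos(-40 deg) = 0.7660, sin(-40 deg) = -0.6428
  joint[1] = (0.0000, 0.0000) + 4.6 * (0.7660, -0.6428) = (0.0000 + 3.5238, 0.0000 + -2.9568) = (3.5238, -2.9568)
link 1: phi[1] = -40 + -30 = -70 deg
  cos(-70 deg) = 0.3420, sin(-70 deg) = -0.9397
  joint[2] = (3.5238, -2.9568) + 4.9 * (0.3420, -0.9397) = (3.5238 + 1.6759, -2.9568 + -4.6045) = (5.1997, -7.5613)
link 2: phi[2] = -40 + -30 + 75 = 5 deg
  cos(5 deg) = 0.9962, sin(5 deg) = 0.0872
  joint[3] = (5.1997, -7.5613) + 8.2 * (0.9962, 0.0872) = (5.1997 + 8.1688, -7.5613 + 0.7147) = (13.3685, -6.8466)
End effector: (13.3685, -6.8466)

Answer: 13.3685 -6.8466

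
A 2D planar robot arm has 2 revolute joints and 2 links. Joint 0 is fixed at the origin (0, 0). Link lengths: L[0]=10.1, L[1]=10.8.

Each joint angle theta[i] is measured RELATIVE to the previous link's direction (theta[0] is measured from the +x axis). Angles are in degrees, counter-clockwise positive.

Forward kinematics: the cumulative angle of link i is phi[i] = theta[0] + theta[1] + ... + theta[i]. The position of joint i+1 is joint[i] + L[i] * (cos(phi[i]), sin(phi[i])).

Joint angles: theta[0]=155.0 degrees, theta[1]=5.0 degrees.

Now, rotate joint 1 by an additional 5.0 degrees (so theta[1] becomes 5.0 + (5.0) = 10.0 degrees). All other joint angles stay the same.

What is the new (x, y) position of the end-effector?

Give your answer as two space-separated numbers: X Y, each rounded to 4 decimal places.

joint[0] = (0.0000, 0.0000)  (base)
link 0: phi[0] = 155 = 155 deg
  cos(155 deg) = -0.9063, sin(155 deg) = 0.4226
  joint[1] = (0.0000, 0.0000) + 10.1 * (-0.9063, 0.4226) = (0.0000 + -9.1537, 0.0000 + 4.2684) = (-9.1537, 4.2684)
link 1: phi[1] = 155 + 10 = 165 deg
  cos(165 deg) = -0.9659, sin(165 deg) = 0.2588
  joint[2] = (-9.1537, 4.2684) + 10.8 * (-0.9659, 0.2588) = (-9.1537 + -10.4320, 4.2684 + 2.7952) = (-19.5857, 7.0637)
End effector: (-19.5857, 7.0637)

Answer: -19.5857 7.0637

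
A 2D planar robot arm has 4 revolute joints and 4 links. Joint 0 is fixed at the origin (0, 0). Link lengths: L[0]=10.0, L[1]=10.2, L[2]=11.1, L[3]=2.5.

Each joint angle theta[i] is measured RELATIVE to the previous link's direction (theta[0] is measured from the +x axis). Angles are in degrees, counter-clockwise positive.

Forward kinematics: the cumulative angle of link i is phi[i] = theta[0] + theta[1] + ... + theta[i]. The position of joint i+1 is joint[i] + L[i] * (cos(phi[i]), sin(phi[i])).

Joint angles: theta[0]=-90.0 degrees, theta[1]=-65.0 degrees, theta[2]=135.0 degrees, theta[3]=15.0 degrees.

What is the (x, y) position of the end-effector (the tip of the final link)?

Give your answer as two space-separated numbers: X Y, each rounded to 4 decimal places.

Answer: 3.6767 -18.3250

Derivation:
joint[0] = (0.0000, 0.0000)  (base)
link 0: phi[0] = -90 = -90 deg
  cos(-90 deg) = 0.0000, sin(-90 deg) = -1.0000
  joint[1] = (0.0000, 0.0000) + 10 * (0.0000, -1.0000) = (0.0000 + 0.0000, 0.0000 + -10.0000) = (0.0000, -10.0000)
link 1: phi[1] = -90 + -65 = -155 deg
  cos(-155 deg) = -0.9063, sin(-155 deg) = -0.4226
  joint[2] = (0.0000, -10.0000) + 10.2 * (-0.9063, -0.4226) = (0.0000 + -9.2443, -10.0000 + -4.3107) = (-9.2443, -14.3107)
link 2: phi[2] = -90 + -65 + 135 = -20 deg
  cos(-20 deg) = 0.9397, sin(-20 deg) = -0.3420
  joint[3] = (-9.2443, -14.3107) + 11.1 * (0.9397, -0.3420) = (-9.2443 + 10.4306, -14.3107 + -3.7964) = (1.1862, -18.1071)
link 3: phi[3] = -90 + -65 + 135 + 15 = -5 deg
  cos(-5 deg) = 0.9962, sin(-5 deg) = -0.0872
  joint[4] = (1.1862, -18.1071) + 2.5 * (0.9962, -0.0872) = (1.1862 + 2.4905, -18.1071 + -0.2179) = (3.6767, -18.3250)
End effector: (3.6767, -18.3250)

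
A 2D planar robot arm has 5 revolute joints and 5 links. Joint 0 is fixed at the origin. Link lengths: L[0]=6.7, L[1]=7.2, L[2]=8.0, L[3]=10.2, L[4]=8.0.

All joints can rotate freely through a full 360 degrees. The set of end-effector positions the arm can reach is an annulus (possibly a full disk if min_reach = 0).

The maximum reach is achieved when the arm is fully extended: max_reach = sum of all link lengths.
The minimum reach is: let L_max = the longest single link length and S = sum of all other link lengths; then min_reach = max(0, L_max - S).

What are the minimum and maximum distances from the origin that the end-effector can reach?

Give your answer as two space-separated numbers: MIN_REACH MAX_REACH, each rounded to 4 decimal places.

Link lengths: [6.7, 7.2, 8.0, 10.2, 8.0]
max_reach = 6.7 + 7.2 + 8 + 10.2 + 8 = 40.1
L_max = max([6.7, 7.2, 8.0, 10.2, 8.0]) = 10.2
S (sum of others) = 40.1 - 10.2 = 29.9
min_reach = max(0, 10.2 - 29.9) = max(0, -19.7) = 0

Answer: 0.0000 40.1000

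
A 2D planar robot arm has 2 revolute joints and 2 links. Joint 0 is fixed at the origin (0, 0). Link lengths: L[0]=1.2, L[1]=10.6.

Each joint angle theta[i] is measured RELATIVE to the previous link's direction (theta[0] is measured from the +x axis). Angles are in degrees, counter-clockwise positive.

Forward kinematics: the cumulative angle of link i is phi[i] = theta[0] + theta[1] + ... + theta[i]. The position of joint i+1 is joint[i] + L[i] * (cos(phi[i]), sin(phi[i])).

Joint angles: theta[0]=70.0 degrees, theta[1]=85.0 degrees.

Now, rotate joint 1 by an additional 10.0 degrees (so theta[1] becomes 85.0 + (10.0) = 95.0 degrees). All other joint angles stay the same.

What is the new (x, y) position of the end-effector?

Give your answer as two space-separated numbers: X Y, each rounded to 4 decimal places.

joint[0] = (0.0000, 0.0000)  (base)
link 0: phi[0] = 70 = 70 deg
  cos(70 deg) = 0.3420, sin(70 deg) = 0.9397
  joint[1] = (0.0000, 0.0000) + 1.2 * (0.3420, 0.9397) = (0.0000 + 0.4104, 0.0000 + 1.1276) = (0.4104, 1.1276)
link 1: phi[1] = 70 + 95 = 165 deg
  cos(165 deg) = -0.9659, sin(165 deg) = 0.2588
  joint[2] = (0.4104, 1.1276) + 10.6 * (-0.9659, 0.2588) = (0.4104 + -10.2388, 1.1276 + 2.7435) = (-9.8284, 3.8711)
End effector: (-9.8284, 3.8711)

Answer: -9.8284 3.8711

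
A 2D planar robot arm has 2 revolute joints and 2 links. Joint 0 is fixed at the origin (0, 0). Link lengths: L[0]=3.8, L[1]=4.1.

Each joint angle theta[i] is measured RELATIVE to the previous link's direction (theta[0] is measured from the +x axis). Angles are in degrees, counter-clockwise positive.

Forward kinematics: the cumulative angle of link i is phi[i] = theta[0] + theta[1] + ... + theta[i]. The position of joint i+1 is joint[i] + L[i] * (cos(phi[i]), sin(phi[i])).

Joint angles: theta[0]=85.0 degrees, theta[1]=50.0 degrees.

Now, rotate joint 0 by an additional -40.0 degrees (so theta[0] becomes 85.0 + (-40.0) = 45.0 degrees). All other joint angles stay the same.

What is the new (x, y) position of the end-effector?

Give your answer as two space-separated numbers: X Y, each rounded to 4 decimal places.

Answer: 2.3297 6.7714

Derivation:
joint[0] = (0.0000, 0.0000)  (base)
link 0: phi[0] = 45 = 45 deg
  cos(45 deg) = 0.7071, sin(45 deg) = 0.7071
  joint[1] = (0.0000, 0.0000) + 3.8 * (0.7071, 0.7071) = (0.0000 + 2.6870, 0.0000 + 2.6870) = (2.6870, 2.6870)
link 1: phi[1] = 45 + 50 = 95 deg
  cos(95 deg) = -0.0872, sin(95 deg) = 0.9962
  joint[2] = (2.6870, 2.6870) + 4.1 * (-0.0872, 0.9962) = (2.6870 + -0.3573, 2.6870 + 4.0844) = (2.3297, 6.7714)
End effector: (2.3297, 6.7714)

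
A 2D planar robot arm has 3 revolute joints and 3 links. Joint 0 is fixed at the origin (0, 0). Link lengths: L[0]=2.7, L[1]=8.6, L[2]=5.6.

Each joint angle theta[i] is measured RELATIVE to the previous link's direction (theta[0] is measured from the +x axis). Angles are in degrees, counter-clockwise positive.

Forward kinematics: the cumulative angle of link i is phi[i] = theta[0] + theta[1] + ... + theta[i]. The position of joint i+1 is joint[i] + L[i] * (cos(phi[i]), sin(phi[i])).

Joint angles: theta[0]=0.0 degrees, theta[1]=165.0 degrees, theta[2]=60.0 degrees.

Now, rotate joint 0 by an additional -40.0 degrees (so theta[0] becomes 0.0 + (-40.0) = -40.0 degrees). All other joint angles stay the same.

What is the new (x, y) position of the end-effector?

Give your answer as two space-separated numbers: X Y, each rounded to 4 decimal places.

Answer: -8.4431 4.8211

Derivation:
joint[0] = (0.0000, 0.0000)  (base)
link 0: phi[0] = -40 = -40 deg
  cos(-40 deg) = 0.7660, sin(-40 deg) = -0.6428
  joint[1] = (0.0000, 0.0000) + 2.7 * (0.7660, -0.6428) = (0.0000 + 2.0683, 0.0000 + -1.7355) = (2.0683, -1.7355)
link 1: phi[1] = -40 + 165 = 125 deg
  cos(125 deg) = -0.5736, sin(125 deg) = 0.8192
  joint[2] = (2.0683, -1.7355) + 8.6 * (-0.5736, 0.8192) = (2.0683 + -4.9328, -1.7355 + 7.0447) = (-2.8644, 5.3092)
link 2: phi[2] = -40 + 165 + 60 = 185 deg
  cos(185 deg) = -0.9962, sin(185 deg) = -0.0872
  joint[3] = (-2.8644, 5.3092) + 5.6 * (-0.9962, -0.0872) = (-2.8644 + -5.5787, 5.3092 + -0.4881) = (-8.4431, 4.8211)
End effector: (-8.4431, 4.8211)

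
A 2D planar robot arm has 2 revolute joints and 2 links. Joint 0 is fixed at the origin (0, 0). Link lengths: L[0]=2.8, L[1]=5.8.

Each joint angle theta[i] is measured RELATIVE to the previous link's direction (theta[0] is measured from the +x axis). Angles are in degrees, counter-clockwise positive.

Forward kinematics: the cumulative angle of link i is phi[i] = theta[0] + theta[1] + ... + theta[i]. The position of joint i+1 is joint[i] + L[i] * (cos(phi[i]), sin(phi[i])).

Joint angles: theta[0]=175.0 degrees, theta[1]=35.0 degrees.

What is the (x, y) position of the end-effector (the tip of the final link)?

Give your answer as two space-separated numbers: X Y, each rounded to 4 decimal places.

joint[0] = (0.0000, 0.0000)  (base)
link 0: phi[0] = 175 = 175 deg
  cos(175 deg) = -0.9962, sin(175 deg) = 0.0872
  joint[1] = (0.0000, 0.0000) + 2.8 * (-0.9962, 0.0872) = (0.0000 + -2.7893, 0.0000 + 0.2440) = (-2.7893, 0.2440)
link 1: phi[1] = 175 + 35 = 210 deg
  cos(210 deg) = -0.8660, sin(210 deg) = -0.5000
  joint[2] = (-2.7893, 0.2440) + 5.8 * (-0.8660, -0.5000) = (-2.7893 + -5.0229, 0.2440 + -2.9000) = (-7.8123, -2.6560)
End effector: (-7.8123, -2.6560)

Answer: -7.8123 -2.6560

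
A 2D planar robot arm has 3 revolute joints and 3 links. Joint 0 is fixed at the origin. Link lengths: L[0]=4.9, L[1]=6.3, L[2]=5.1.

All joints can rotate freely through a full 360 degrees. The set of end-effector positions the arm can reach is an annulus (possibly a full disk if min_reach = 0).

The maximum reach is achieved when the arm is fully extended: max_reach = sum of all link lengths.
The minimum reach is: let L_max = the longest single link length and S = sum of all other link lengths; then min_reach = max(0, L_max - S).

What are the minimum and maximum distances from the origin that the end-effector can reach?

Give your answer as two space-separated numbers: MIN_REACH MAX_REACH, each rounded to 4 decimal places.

Link lengths: [4.9, 6.3, 5.1]
max_reach = 4.9 + 6.3 + 5.1 = 16.3
L_max = max([4.9, 6.3, 5.1]) = 6.3
S (sum of others) = 16.3 - 6.3 = 10
min_reach = max(0, 6.3 - 10) = max(0, -3.7) = 0

Answer: 0.0000 16.3000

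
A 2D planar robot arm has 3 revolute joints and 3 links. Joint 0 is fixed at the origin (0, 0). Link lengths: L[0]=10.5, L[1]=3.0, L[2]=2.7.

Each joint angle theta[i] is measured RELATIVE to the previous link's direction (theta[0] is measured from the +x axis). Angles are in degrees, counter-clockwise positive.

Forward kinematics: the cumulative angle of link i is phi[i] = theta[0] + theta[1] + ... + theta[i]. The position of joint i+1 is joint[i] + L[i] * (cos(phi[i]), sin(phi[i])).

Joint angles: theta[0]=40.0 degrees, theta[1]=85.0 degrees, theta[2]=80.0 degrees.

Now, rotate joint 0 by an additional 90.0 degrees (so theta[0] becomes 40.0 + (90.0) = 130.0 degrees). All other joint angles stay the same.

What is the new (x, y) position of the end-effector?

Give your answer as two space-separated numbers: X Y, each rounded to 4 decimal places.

joint[0] = (0.0000, 0.0000)  (base)
link 0: phi[0] = 130 = 130 deg
  cos(130 deg) = -0.6428, sin(130 deg) = 0.7660
  joint[1] = (0.0000, 0.0000) + 10.5 * (-0.6428, 0.7660) = (0.0000 + -6.7493, 0.0000 + 8.0435) = (-6.7493, 8.0435)
link 1: phi[1] = 130 + 85 = 215 deg
  cos(215 deg) = -0.8192, sin(215 deg) = -0.5736
  joint[2] = (-6.7493, 8.0435) + 3 * (-0.8192, -0.5736) = (-6.7493 + -2.4575, 8.0435 + -1.7207) = (-9.2067, 6.3227)
link 2: phi[2] = 130 + 85 + 80 = 295 deg
  cos(295 deg) = 0.4226, sin(295 deg) = -0.9063
  joint[3] = (-9.2067, 6.3227) + 2.7 * (0.4226, -0.9063) = (-9.2067 + 1.1411, 6.3227 + -2.4470) = (-8.0657, 3.8757)
End effector: (-8.0657, 3.8757)

Answer: -8.0657 3.8757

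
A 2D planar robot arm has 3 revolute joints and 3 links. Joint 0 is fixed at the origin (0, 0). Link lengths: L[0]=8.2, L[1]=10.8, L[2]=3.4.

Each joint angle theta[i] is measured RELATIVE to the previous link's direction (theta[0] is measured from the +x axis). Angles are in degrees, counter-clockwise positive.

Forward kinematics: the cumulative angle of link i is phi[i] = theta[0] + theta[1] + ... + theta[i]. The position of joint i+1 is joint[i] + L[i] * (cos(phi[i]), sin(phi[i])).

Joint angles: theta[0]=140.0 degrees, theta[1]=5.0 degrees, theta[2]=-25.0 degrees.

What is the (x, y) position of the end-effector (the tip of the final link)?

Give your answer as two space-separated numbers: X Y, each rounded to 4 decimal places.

joint[0] = (0.0000, 0.0000)  (base)
link 0: phi[0] = 140 = 140 deg
  cos(140 deg) = -0.7660, sin(140 deg) = 0.6428
  joint[1] = (0.0000, 0.0000) + 8.2 * (-0.7660, 0.6428) = (0.0000 + -6.2816, 0.0000 + 5.2709) = (-6.2816, 5.2709)
link 1: phi[1] = 140 + 5 = 145 deg
  cos(145 deg) = -0.8192, sin(145 deg) = 0.5736
  joint[2] = (-6.2816, 5.2709) + 10.8 * (-0.8192, 0.5736) = (-6.2816 + -8.8468, 5.2709 + 6.1946) = (-15.1284, 11.4655)
link 2: phi[2] = 140 + 5 + -25 = 120 deg
  cos(120 deg) = -0.5000, sin(120 deg) = 0.8660
  joint[3] = (-15.1284, 11.4655) + 3.4 * (-0.5000, 0.8660) = (-15.1284 + -1.7000, 11.4655 + 2.9445) = (-16.8284, 14.4100)
End effector: (-16.8284, 14.4100)

Answer: -16.8284 14.4100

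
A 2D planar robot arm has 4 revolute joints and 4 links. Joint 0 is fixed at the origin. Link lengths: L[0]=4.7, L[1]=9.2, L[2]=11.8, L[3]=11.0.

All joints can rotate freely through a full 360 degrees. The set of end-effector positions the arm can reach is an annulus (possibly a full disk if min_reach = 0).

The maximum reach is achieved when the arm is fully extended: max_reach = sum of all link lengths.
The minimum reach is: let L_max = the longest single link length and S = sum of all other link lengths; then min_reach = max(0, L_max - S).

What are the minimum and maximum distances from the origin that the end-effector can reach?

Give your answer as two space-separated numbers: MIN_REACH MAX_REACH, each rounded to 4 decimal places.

Link lengths: [4.7, 9.2, 11.8, 11.0]
max_reach = 4.7 + 9.2 + 11.8 + 11 = 36.7
L_max = max([4.7, 9.2, 11.8, 11.0]) = 11.8
S (sum of others) = 36.7 - 11.8 = 24.9
min_reach = max(0, 11.8 - 24.9) = max(0, -13.1) = 0

Answer: 0.0000 36.7000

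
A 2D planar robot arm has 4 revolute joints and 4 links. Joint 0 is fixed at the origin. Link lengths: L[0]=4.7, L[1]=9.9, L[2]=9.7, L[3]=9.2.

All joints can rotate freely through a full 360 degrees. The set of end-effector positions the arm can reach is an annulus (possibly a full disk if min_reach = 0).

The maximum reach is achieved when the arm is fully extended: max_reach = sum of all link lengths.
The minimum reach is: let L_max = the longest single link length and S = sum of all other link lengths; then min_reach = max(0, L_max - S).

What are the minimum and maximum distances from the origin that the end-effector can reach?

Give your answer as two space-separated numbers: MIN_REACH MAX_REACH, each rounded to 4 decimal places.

Answer: 0.0000 33.5000

Derivation:
Link lengths: [4.7, 9.9, 9.7, 9.2]
max_reach = 4.7 + 9.9 + 9.7 + 9.2 = 33.5
L_max = max([4.7, 9.9, 9.7, 9.2]) = 9.9
S (sum of others) = 33.5 - 9.9 = 23.6
min_reach = max(0, 9.9 - 23.6) = max(0, -13.7) = 0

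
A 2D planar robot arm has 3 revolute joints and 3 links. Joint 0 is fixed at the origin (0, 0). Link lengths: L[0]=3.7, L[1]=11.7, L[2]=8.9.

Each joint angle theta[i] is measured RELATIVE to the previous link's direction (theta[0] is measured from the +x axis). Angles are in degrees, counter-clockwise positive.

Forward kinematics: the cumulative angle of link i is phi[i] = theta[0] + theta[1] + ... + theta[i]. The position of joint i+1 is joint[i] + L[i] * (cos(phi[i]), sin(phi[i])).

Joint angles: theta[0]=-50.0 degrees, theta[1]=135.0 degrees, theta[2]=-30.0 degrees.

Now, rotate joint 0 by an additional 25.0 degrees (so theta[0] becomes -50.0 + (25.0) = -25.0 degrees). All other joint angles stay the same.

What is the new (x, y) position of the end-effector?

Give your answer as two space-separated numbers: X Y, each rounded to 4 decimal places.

joint[0] = (0.0000, 0.0000)  (base)
link 0: phi[0] = -25 = -25 deg
  cos(-25 deg) = 0.9063, sin(-25 deg) = -0.4226
  joint[1] = (0.0000, 0.0000) + 3.7 * (0.9063, -0.4226) = (0.0000 + 3.3533, 0.0000 + -1.5637) = (3.3533, -1.5637)
link 1: phi[1] = -25 + 135 = 110 deg
  cos(110 deg) = -0.3420, sin(110 deg) = 0.9397
  joint[2] = (3.3533, -1.5637) + 11.7 * (-0.3420, 0.9397) = (3.3533 + -4.0016, -1.5637 + 10.9944) = (-0.6483, 9.4307)
link 2: phi[2] = -25 + 135 + -30 = 80 deg
  cos(80 deg) = 0.1736, sin(80 deg) = 0.9848
  joint[3] = (-0.6483, 9.4307) + 8.9 * (0.1736, 0.9848) = (-0.6483 + 1.5455, 9.4307 + 8.7648) = (0.8972, 18.1955)
End effector: (0.8972, 18.1955)

Answer: 0.8972 18.1955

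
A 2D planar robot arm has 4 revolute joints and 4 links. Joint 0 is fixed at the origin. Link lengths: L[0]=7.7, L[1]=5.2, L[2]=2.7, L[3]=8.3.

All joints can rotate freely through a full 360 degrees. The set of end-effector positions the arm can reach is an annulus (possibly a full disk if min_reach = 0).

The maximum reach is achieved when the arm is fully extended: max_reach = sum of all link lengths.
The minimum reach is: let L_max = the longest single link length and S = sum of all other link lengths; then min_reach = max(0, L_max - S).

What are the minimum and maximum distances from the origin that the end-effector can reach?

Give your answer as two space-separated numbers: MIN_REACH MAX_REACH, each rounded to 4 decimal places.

Link lengths: [7.7, 5.2, 2.7, 8.3]
max_reach = 7.7 + 5.2 + 2.7 + 8.3 = 23.9
L_max = max([7.7, 5.2, 2.7, 8.3]) = 8.3
S (sum of others) = 23.9 - 8.3 = 15.6
min_reach = max(0, 8.3 - 15.6) = max(0, -7.3) = 0

Answer: 0.0000 23.9000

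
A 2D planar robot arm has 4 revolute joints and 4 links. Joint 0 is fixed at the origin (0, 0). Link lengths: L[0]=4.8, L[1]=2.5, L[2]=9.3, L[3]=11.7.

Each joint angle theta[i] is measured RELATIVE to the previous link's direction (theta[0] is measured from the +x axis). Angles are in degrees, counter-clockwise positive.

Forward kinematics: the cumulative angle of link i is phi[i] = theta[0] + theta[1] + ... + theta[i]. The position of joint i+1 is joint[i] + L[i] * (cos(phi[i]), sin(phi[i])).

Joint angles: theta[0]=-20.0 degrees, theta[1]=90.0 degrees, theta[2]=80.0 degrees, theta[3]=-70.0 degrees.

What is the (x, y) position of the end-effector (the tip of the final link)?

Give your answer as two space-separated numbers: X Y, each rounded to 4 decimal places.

joint[0] = (0.0000, 0.0000)  (base)
link 0: phi[0] = -20 = -20 deg
  cos(-20 deg) = 0.9397, sin(-20 deg) = -0.3420
  joint[1] = (0.0000, 0.0000) + 4.8 * (0.9397, -0.3420) = (0.0000 + 4.5105, 0.0000 + -1.6417) = (4.5105, -1.6417)
link 1: phi[1] = -20 + 90 = 70 deg
  cos(70 deg) = 0.3420, sin(70 deg) = 0.9397
  joint[2] = (4.5105, -1.6417) + 2.5 * (0.3420, 0.9397) = (4.5105 + 0.8551, -1.6417 + 2.3492) = (5.3656, 0.7075)
link 2: phi[2] = -20 + 90 + 80 = 150 deg
  cos(150 deg) = -0.8660, sin(150 deg) = 0.5000
  joint[3] = (5.3656, 0.7075) + 9.3 * (-0.8660, 0.5000) = (5.3656 + -8.0540, 0.7075 + 4.6500) = (-2.6885, 5.3575)
link 3: phi[3] = -20 + 90 + 80 + -70 = 80 deg
  cos(80 deg) = 0.1736, sin(80 deg) = 0.9848
  joint[4] = (-2.6885, 5.3575) + 11.7 * (0.1736, 0.9848) = (-2.6885 + 2.0317, 5.3575 + 11.5223) = (-0.6568, 16.8798)
End effector: (-0.6568, 16.8798)

Answer: -0.6568 16.8798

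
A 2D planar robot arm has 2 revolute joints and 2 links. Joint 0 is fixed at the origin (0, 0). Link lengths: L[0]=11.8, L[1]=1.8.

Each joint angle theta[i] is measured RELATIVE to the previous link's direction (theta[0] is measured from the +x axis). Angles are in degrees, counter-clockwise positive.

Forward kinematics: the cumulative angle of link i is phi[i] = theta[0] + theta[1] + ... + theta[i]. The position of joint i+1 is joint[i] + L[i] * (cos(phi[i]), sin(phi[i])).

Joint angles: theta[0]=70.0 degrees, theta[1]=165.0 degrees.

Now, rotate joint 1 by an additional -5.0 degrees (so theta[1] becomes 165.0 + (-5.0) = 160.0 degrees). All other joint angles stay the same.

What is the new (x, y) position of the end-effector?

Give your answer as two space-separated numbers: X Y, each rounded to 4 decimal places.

joint[0] = (0.0000, 0.0000)  (base)
link 0: phi[0] = 70 = 70 deg
  cos(70 deg) = 0.3420, sin(70 deg) = 0.9397
  joint[1] = (0.0000, 0.0000) + 11.8 * (0.3420, 0.9397) = (0.0000 + 4.0358, 0.0000 + 11.0884) = (4.0358, 11.0884)
link 1: phi[1] = 70 + 160 = 230 deg
  cos(230 deg) = -0.6428, sin(230 deg) = -0.7660
  joint[2] = (4.0358, 11.0884) + 1.8 * (-0.6428, -0.7660) = (4.0358 + -1.1570, 11.0884 + -1.3789) = (2.8788, 9.7095)
End effector: (2.8788, 9.7095)

Answer: 2.8788 9.7095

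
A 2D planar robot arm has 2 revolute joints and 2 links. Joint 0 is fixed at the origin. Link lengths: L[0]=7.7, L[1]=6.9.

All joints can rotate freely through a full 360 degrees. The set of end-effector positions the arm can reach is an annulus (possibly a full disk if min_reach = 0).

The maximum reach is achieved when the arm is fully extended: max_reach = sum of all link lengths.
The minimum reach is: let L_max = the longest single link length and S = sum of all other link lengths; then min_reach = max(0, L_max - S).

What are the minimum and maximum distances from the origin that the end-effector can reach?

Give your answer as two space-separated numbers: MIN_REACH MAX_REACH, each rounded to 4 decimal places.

Answer: 0.8000 14.6000

Derivation:
Link lengths: [7.7, 6.9]
max_reach = 7.7 + 6.9 = 14.6
L_max = max([7.7, 6.9]) = 7.7
S (sum of others) = 14.6 - 7.7 = 6.9
min_reach = max(0, 7.7 - 6.9) = max(0, 0.8) = 0.8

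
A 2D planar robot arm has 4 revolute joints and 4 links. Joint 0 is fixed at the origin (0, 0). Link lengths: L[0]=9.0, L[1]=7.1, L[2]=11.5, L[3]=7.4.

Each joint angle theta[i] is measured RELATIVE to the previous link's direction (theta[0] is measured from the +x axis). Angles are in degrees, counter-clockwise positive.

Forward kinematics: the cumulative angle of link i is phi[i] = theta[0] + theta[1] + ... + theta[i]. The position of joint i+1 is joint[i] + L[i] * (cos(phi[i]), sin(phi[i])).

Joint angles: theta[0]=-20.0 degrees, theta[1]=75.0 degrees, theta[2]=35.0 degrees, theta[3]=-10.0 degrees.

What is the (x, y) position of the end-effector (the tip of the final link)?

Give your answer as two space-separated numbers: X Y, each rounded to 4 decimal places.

Answer: 13.8146 21.5254

Derivation:
joint[0] = (0.0000, 0.0000)  (base)
link 0: phi[0] = -20 = -20 deg
  cos(-20 deg) = 0.9397, sin(-20 deg) = -0.3420
  joint[1] = (0.0000, 0.0000) + 9 * (0.9397, -0.3420) = (0.0000 + 8.4572, 0.0000 + -3.0782) = (8.4572, -3.0782)
link 1: phi[1] = -20 + 75 = 55 deg
  cos(55 deg) = 0.5736, sin(55 deg) = 0.8192
  joint[2] = (8.4572, -3.0782) + 7.1 * (0.5736, 0.8192) = (8.4572 + 4.0724, -3.0782 + 5.8160) = (12.5296, 2.7378)
link 2: phi[2] = -20 + 75 + 35 = 90 deg
  cos(90 deg) = 0.0000, sin(90 deg) = 1.0000
  joint[3] = (12.5296, 2.7378) + 11.5 * (0.0000, 1.0000) = (12.5296 + 0.0000, 2.7378 + 11.5000) = (12.5296, 14.2378)
link 3: phi[3] = -20 + 75 + 35 + -10 = 80 deg
  cos(80 deg) = 0.1736, sin(80 deg) = 0.9848
  joint[4] = (12.5296, 14.2378) + 7.4 * (0.1736, 0.9848) = (12.5296 + 1.2850, 14.2378 + 7.2876) = (13.8146, 21.5254)
End effector: (13.8146, 21.5254)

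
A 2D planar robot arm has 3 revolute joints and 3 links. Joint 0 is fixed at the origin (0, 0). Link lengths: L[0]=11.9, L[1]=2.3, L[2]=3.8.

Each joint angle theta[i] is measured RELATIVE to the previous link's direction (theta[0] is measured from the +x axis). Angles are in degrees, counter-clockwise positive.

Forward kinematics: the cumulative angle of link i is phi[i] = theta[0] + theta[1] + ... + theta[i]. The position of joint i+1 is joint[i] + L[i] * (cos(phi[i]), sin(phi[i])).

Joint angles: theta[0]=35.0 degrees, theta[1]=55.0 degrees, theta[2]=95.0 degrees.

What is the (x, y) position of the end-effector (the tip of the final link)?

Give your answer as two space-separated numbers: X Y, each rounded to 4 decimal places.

joint[0] = (0.0000, 0.0000)  (base)
link 0: phi[0] = 35 = 35 deg
  cos(35 deg) = 0.8192, sin(35 deg) = 0.5736
  joint[1] = (0.0000, 0.0000) + 11.9 * (0.8192, 0.5736) = (0.0000 + 9.7479, 0.0000 + 6.8256) = (9.7479, 6.8256)
link 1: phi[1] = 35 + 55 = 90 deg
  cos(90 deg) = 0.0000, sin(90 deg) = 1.0000
  joint[2] = (9.7479, 6.8256) + 2.3 * (0.0000, 1.0000) = (9.7479 + 0.0000, 6.8256 + 2.3000) = (9.7479, 9.1256)
link 2: phi[2] = 35 + 55 + 95 = 185 deg
  cos(185 deg) = -0.9962, sin(185 deg) = -0.0872
  joint[3] = (9.7479, 9.1256) + 3.8 * (-0.9962, -0.0872) = (9.7479 + -3.7855, 9.1256 + -0.3312) = (5.9624, 8.7944)
End effector: (5.9624, 8.7944)

Answer: 5.9624 8.7944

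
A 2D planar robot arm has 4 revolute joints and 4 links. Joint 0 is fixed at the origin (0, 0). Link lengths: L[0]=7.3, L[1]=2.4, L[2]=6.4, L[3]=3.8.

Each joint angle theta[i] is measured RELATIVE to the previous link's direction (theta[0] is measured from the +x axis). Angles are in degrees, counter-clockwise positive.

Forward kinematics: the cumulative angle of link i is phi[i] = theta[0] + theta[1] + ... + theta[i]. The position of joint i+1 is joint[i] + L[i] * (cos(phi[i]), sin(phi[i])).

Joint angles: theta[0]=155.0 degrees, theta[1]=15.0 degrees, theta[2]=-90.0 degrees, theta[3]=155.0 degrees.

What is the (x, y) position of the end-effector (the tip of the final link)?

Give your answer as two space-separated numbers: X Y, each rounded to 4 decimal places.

joint[0] = (0.0000, 0.0000)  (base)
link 0: phi[0] = 155 = 155 deg
  cos(155 deg) = -0.9063, sin(155 deg) = 0.4226
  joint[1] = (0.0000, 0.0000) + 7.3 * (-0.9063, 0.4226) = (0.0000 + -6.6160, 0.0000 + 3.0851) = (-6.6160, 3.0851)
link 1: phi[1] = 155 + 15 = 170 deg
  cos(170 deg) = -0.9848, sin(170 deg) = 0.1736
  joint[2] = (-6.6160, 3.0851) + 2.4 * (-0.9848, 0.1736) = (-6.6160 + -2.3635, 3.0851 + 0.4168) = (-8.9796, 3.5019)
link 2: phi[2] = 155 + 15 + -90 = 80 deg
  cos(80 deg) = 0.1736, sin(80 deg) = 0.9848
  joint[3] = (-8.9796, 3.5019) + 6.4 * (0.1736, 0.9848) = (-8.9796 + 1.1113, 3.5019 + 6.3028) = (-7.8682, 9.8046)
link 3: phi[3] = 155 + 15 + -90 + 155 = 235 deg
  cos(235 deg) = -0.5736, sin(235 deg) = -0.8192
  joint[4] = (-7.8682, 9.8046) + 3.8 * (-0.5736, -0.8192) = (-7.8682 + -2.1796, 9.8046 + -3.1128) = (-10.0478, 6.6919)
End effector: (-10.0478, 6.6919)

Answer: -10.0478 6.6919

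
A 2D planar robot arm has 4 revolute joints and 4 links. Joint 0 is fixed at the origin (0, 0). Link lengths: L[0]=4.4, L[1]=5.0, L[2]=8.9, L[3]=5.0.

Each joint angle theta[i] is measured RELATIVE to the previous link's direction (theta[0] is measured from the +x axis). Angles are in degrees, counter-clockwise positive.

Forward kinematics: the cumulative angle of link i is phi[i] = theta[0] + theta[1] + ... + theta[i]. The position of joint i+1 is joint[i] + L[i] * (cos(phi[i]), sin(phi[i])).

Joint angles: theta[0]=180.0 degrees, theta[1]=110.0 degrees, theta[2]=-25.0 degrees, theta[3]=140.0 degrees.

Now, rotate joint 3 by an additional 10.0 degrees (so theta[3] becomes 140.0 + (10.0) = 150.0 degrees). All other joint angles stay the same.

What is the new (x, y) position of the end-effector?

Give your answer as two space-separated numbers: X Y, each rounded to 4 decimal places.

Answer: -0.5977 -9.4688

Derivation:
joint[0] = (0.0000, 0.0000)  (base)
link 0: phi[0] = 180 = 180 deg
  cos(180 deg) = -1.0000, sin(180 deg) = 0.0000
  joint[1] = (0.0000, 0.0000) + 4.4 * (-1.0000, 0.0000) = (0.0000 + -4.4000, 0.0000 + 0.0000) = (-4.4000, 0.0000)
link 1: phi[1] = 180 + 110 = 290 deg
  cos(290 deg) = 0.3420, sin(290 deg) = -0.9397
  joint[2] = (-4.4000, 0.0000) + 5 * (0.3420, -0.9397) = (-4.4000 + 1.7101, 0.0000 + -4.6985) = (-2.6899, -4.6985)
link 2: phi[2] = 180 + 110 + -25 = 265 deg
  cos(265 deg) = -0.0872, sin(265 deg) = -0.9962
  joint[3] = (-2.6899, -4.6985) + 8.9 * (-0.0872, -0.9962) = (-2.6899 + -0.7757, -4.6985 + -8.8661) = (-3.4656, -13.5646)
link 3: phi[3] = 180 + 110 + -25 + 150 = 415 deg
  cos(415 deg) = 0.5736, sin(415 deg) = 0.8192
  joint[4] = (-3.4656, -13.5646) + 5 * (0.5736, 0.8192) = (-3.4656 + 2.8679, -13.5646 + 4.0958) = (-0.5977, -9.4688)
End effector: (-0.5977, -9.4688)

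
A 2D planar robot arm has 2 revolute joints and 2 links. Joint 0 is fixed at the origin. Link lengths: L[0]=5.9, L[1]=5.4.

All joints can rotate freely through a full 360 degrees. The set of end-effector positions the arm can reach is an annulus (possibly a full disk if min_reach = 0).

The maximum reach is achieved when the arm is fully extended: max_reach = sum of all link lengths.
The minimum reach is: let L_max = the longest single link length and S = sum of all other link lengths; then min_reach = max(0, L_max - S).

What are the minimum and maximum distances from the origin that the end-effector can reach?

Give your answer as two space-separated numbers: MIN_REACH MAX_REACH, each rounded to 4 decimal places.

Answer: 0.5000 11.3000

Derivation:
Link lengths: [5.9, 5.4]
max_reach = 5.9 + 5.4 = 11.3
L_max = max([5.9, 5.4]) = 5.9
S (sum of others) = 11.3 - 5.9 = 5.4
min_reach = max(0, 5.9 - 5.4) = max(0, 0.5) = 0.5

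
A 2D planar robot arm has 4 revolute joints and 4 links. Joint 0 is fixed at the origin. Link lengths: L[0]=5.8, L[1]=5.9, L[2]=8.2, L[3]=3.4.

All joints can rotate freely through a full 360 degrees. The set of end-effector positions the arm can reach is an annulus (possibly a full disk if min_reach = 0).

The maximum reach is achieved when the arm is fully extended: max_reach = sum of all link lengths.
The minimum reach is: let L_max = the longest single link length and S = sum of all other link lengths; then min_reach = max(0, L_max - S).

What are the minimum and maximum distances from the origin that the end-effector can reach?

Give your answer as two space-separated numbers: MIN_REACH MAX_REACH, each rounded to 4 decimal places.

Answer: 0.0000 23.3000

Derivation:
Link lengths: [5.8, 5.9, 8.2, 3.4]
max_reach = 5.8 + 5.9 + 8.2 + 3.4 = 23.3
L_max = max([5.8, 5.9, 8.2, 3.4]) = 8.2
S (sum of others) = 23.3 - 8.2 = 15.1
min_reach = max(0, 8.2 - 15.1) = max(0, -6.9) = 0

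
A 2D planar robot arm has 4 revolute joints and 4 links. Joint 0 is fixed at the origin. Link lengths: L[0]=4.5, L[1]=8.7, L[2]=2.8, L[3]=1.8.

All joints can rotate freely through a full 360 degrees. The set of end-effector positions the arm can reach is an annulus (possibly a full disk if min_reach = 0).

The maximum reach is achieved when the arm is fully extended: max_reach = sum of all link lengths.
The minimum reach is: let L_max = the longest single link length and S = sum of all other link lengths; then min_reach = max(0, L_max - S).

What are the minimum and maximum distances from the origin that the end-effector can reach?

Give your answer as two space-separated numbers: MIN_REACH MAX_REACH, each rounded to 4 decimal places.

Link lengths: [4.5, 8.7, 2.8, 1.8]
max_reach = 4.5 + 8.7 + 2.8 + 1.8 = 17.8
L_max = max([4.5, 8.7, 2.8, 1.8]) = 8.7
S (sum of others) = 17.8 - 8.7 = 9.1
min_reach = max(0, 8.7 - 9.1) = max(0, -0.4) = 0

Answer: 0.0000 17.8000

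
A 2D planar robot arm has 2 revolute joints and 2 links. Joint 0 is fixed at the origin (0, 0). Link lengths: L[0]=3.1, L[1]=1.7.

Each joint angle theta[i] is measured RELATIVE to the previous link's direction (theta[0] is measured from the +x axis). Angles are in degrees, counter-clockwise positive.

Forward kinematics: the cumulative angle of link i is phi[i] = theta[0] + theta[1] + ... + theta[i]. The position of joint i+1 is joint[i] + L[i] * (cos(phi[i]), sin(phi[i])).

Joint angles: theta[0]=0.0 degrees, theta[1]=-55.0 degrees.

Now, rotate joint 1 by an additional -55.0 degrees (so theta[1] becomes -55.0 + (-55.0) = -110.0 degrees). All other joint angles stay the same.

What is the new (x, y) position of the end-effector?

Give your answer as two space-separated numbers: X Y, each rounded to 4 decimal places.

joint[0] = (0.0000, 0.0000)  (base)
link 0: phi[0] = 0 = 0 deg
  cos(0 deg) = 1.0000, sin(0 deg) = 0.0000
  joint[1] = (0.0000, 0.0000) + 3.1 * (1.0000, 0.0000) = (0.0000 + 3.1000, 0.0000 + 0.0000) = (3.1000, 0.0000)
link 1: phi[1] = 0 + -110 = -110 deg
  cos(-110 deg) = -0.3420, sin(-110 deg) = -0.9397
  joint[2] = (3.1000, 0.0000) + 1.7 * (-0.3420, -0.9397) = (3.1000 + -0.5814, 0.0000 + -1.5975) = (2.5186, -1.5975)
End effector: (2.5186, -1.5975)

Answer: 2.5186 -1.5975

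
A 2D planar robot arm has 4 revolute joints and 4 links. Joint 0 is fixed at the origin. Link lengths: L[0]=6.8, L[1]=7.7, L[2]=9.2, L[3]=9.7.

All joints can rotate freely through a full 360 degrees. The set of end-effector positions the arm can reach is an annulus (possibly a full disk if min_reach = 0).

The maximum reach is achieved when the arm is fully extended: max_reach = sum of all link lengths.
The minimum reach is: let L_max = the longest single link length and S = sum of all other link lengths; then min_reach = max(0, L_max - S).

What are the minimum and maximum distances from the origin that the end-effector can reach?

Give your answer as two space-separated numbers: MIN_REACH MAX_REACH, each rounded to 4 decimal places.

Answer: 0.0000 33.4000

Derivation:
Link lengths: [6.8, 7.7, 9.2, 9.7]
max_reach = 6.8 + 7.7 + 9.2 + 9.7 = 33.4
L_max = max([6.8, 7.7, 9.2, 9.7]) = 9.7
S (sum of others) = 33.4 - 9.7 = 23.7
min_reach = max(0, 9.7 - 23.7) = max(0, -14) = 0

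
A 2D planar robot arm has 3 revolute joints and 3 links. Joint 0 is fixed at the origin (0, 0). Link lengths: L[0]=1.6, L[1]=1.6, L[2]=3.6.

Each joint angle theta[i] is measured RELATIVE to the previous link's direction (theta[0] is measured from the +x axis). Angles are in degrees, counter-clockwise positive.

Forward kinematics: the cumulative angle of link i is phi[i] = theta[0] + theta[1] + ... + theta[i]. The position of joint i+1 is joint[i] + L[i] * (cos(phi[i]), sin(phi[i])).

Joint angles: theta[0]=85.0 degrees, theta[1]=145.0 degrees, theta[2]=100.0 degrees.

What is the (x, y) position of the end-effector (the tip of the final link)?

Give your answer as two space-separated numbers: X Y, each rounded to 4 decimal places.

Answer: 2.2287 -1.4318

Derivation:
joint[0] = (0.0000, 0.0000)  (base)
link 0: phi[0] = 85 = 85 deg
  cos(85 deg) = 0.0872, sin(85 deg) = 0.9962
  joint[1] = (0.0000, 0.0000) + 1.6 * (0.0872, 0.9962) = (0.0000 + 0.1394, 0.0000 + 1.5939) = (0.1394, 1.5939)
link 1: phi[1] = 85 + 145 = 230 deg
  cos(230 deg) = -0.6428, sin(230 deg) = -0.7660
  joint[2] = (0.1394, 1.5939) + 1.6 * (-0.6428, -0.7660) = (0.1394 + -1.0285, 1.5939 + -1.2257) = (-0.8890, 0.3682)
link 2: phi[2] = 85 + 145 + 100 = 330 deg
  cos(330 deg) = 0.8660, sin(330 deg) = -0.5000
  joint[3] = (-0.8890, 0.3682) + 3.6 * (0.8660, -0.5000) = (-0.8890 + 3.1177, 0.3682 + -1.8000) = (2.2287, -1.4318)
End effector: (2.2287, -1.4318)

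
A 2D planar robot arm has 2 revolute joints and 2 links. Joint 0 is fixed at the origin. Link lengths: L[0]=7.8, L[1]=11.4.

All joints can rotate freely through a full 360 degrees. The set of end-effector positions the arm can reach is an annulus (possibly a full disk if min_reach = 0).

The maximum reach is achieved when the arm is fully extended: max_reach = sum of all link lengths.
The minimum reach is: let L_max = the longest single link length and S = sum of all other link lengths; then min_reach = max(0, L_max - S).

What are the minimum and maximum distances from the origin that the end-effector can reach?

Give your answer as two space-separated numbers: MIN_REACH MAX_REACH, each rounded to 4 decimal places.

Answer: 3.6000 19.2000

Derivation:
Link lengths: [7.8, 11.4]
max_reach = 7.8 + 11.4 = 19.2
L_max = max([7.8, 11.4]) = 11.4
S (sum of others) = 19.2 - 11.4 = 7.8
min_reach = max(0, 11.4 - 7.8) = max(0, 3.6) = 3.6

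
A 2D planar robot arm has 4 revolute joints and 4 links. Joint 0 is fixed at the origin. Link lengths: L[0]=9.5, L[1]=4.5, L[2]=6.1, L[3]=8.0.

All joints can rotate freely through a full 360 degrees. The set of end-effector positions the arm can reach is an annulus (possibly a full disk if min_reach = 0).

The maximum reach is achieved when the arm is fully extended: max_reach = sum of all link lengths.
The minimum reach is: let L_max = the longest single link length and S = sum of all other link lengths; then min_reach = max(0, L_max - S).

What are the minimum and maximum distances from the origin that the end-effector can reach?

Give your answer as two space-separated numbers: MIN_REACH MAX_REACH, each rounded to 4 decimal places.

Answer: 0.0000 28.1000

Derivation:
Link lengths: [9.5, 4.5, 6.1, 8.0]
max_reach = 9.5 + 4.5 + 6.1 + 8 = 28.1
L_max = max([9.5, 4.5, 6.1, 8.0]) = 9.5
S (sum of others) = 28.1 - 9.5 = 18.6
min_reach = max(0, 9.5 - 18.6) = max(0, -9.1) = 0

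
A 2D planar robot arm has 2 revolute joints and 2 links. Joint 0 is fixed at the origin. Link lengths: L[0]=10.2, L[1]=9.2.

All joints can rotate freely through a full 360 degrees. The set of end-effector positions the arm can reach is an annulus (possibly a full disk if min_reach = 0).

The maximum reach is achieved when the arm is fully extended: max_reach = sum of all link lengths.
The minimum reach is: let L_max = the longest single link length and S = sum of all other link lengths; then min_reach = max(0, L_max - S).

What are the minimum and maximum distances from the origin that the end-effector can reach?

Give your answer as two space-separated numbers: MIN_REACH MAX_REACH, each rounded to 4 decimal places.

Answer: 1.0000 19.4000

Derivation:
Link lengths: [10.2, 9.2]
max_reach = 10.2 + 9.2 = 19.4
L_max = max([10.2, 9.2]) = 10.2
S (sum of others) = 19.4 - 10.2 = 9.2
min_reach = max(0, 10.2 - 9.2) = max(0, 1) = 1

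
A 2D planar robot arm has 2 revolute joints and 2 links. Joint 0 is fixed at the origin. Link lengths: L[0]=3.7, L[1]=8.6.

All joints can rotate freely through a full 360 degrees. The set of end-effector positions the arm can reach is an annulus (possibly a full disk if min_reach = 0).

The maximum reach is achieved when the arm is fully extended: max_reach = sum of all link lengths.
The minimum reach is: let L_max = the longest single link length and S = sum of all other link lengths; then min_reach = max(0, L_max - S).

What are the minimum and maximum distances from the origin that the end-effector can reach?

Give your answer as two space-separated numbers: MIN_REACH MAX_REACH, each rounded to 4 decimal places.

Answer: 4.9000 12.3000

Derivation:
Link lengths: [3.7, 8.6]
max_reach = 3.7 + 8.6 = 12.3
L_max = max([3.7, 8.6]) = 8.6
S (sum of others) = 12.3 - 8.6 = 3.7
min_reach = max(0, 8.6 - 3.7) = max(0, 4.9) = 4.9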